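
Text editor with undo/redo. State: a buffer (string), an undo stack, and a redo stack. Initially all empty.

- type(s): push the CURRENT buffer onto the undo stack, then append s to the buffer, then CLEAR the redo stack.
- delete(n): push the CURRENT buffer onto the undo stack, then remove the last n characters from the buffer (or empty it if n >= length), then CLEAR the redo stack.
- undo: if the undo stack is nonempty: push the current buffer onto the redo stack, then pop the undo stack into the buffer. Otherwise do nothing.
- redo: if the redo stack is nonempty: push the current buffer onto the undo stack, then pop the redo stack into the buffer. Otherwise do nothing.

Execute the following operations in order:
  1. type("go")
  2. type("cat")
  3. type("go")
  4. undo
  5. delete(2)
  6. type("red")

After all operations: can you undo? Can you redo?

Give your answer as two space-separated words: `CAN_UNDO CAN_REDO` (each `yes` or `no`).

After op 1 (type): buf='go' undo_depth=1 redo_depth=0
After op 2 (type): buf='gocat' undo_depth=2 redo_depth=0
After op 3 (type): buf='gocatgo' undo_depth=3 redo_depth=0
After op 4 (undo): buf='gocat' undo_depth=2 redo_depth=1
After op 5 (delete): buf='goc' undo_depth=3 redo_depth=0
After op 6 (type): buf='gocred' undo_depth=4 redo_depth=0

Answer: yes no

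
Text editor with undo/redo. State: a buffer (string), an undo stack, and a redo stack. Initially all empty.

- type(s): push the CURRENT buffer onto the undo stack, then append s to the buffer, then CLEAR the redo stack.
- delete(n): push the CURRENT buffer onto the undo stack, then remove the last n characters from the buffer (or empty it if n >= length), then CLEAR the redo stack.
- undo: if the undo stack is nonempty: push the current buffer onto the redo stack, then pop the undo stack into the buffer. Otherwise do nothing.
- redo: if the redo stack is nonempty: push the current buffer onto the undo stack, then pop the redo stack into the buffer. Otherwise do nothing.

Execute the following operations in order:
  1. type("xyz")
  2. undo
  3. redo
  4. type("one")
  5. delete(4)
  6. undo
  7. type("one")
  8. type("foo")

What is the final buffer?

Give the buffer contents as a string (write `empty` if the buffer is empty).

After op 1 (type): buf='xyz' undo_depth=1 redo_depth=0
After op 2 (undo): buf='(empty)' undo_depth=0 redo_depth=1
After op 3 (redo): buf='xyz' undo_depth=1 redo_depth=0
After op 4 (type): buf='xyzone' undo_depth=2 redo_depth=0
After op 5 (delete): buf='xy' undo_depth=3 redo_depth=0
After op 6 (undo): buf='xyzone' undo_depth=2 redo_depth=1
After op 7 (type): buf='xyzoneone' undo_depth=3 redo_depth=0
After op 8 (type): buf='xyzoneonefoo' undo_depth=4 redo_depth=0

Answer: xyzoneonefoo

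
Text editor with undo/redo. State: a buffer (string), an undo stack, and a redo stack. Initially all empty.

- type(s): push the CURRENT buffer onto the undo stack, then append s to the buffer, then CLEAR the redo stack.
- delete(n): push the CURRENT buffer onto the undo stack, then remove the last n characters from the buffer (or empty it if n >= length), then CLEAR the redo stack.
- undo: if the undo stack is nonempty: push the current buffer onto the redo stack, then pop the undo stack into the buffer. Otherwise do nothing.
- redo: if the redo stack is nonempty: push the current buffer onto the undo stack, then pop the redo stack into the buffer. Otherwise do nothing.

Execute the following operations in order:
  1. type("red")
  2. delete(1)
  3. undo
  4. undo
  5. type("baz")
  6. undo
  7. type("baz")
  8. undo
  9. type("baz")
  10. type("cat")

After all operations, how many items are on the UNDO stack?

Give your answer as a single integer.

Answer: 2

Derivation:
After op 1 (type): buf='red' undo_depth=1 redo_depth=0
After op 2 (delete): buf='re' undo_depth=2 redo_depth=0
After op 3 (undo): buf='red' undo_depth=1 redo_depth=1
After op 4 (undo): buf='(empty)' undo_depth=0 redo_depth=2
After op 5 (type): buf='baz' undo_depth=1 redo_depth=0
After op 6 (undo): buf='(empty)' undo_depth=0 redo_depth=1
After op 7 (type): buf='baz' undo_depth=1 redo_depth=0
After op 8 (undo): buf='(empty)' undo_depth=0 redo_depth=1
After op 9 (type): buf='baz' undo_depth=1 redo_depth=0
After op 10 (type): buf='bazcat' undo_depth=2 redo_depth=0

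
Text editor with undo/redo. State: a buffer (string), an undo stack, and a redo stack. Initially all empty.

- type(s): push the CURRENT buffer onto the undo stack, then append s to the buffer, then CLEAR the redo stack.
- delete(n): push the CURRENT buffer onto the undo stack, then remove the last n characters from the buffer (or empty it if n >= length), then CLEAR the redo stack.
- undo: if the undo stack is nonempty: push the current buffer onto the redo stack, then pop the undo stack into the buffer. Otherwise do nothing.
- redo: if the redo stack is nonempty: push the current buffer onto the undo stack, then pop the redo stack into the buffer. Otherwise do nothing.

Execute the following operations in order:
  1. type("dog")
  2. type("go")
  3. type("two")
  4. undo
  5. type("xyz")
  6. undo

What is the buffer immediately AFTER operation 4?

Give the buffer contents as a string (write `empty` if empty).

After op 1 (type): buf='dog' undo_depth=1 redo_depth=0
After op 2 (type): buf='doggo' undo_depth=2 redo_depth=0
After op 3 (type): buf='doggotwo' undo_depth=3 redo_depth=0
After op 4 (undo): buf='doggo' undo_depth=2 redo_depth=1

Answer: doggo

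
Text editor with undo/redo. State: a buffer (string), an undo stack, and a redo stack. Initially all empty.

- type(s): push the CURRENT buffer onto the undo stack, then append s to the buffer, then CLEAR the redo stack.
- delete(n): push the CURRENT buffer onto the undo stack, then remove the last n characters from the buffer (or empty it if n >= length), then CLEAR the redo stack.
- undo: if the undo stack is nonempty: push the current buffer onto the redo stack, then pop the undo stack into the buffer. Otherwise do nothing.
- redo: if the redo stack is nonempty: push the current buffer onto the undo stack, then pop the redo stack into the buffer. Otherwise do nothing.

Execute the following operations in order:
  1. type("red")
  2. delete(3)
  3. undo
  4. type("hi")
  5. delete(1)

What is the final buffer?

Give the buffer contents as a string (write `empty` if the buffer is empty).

After op 1 (type): buf='red' undo_depth=1 redo_depth=0
After op 2 (delete): buf='(empty)' undo_depth=2 redo_depth=0
After op 3 (undo): buf='red' undo_depth=1 redo_depth=1
After op 4 (type): buf='redhi' undo_depth=2 redo_depth=0
After op 5 (delete): buf='redh' undo_depth=3 redo_depth=0

Answer: redh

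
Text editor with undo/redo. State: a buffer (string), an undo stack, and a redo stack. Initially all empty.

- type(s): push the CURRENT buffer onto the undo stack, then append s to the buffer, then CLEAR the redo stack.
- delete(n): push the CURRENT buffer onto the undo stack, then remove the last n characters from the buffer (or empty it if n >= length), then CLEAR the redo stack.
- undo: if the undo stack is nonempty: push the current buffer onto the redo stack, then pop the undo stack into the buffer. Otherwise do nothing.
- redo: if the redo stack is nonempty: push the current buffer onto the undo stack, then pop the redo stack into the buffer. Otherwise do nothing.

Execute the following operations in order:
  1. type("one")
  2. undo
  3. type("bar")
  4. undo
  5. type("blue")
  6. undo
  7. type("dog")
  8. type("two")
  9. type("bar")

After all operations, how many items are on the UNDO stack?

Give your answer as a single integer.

Answer: 3

Derivation:
After op 1 (type): buf='one' undo_depth=1 redo_depth=0
After op 2 (undo): buf='(empty)' undo_depth=0 redo_depth=1
After op 3 (type): buf='bar' undo_depth=1 redo_depth=0
After op 4 (undo): buf='(empty)' undo_depth=0 redo_depth=1
After op 5 (type): buf='blue' undo_depth=1 redo_depth=0
After op 6 (undo): buf='(empty)' undo_depth=0 redo_depth=1
After op 7 (type): buf='dog' undo_depth=1 redo_depth=0
After op 8 (type): buf='dogtwo' undo_depth=2 redo_depth=0
After op 9 (type): buf='dogtwobar' undo_depth=3 redo_depth=0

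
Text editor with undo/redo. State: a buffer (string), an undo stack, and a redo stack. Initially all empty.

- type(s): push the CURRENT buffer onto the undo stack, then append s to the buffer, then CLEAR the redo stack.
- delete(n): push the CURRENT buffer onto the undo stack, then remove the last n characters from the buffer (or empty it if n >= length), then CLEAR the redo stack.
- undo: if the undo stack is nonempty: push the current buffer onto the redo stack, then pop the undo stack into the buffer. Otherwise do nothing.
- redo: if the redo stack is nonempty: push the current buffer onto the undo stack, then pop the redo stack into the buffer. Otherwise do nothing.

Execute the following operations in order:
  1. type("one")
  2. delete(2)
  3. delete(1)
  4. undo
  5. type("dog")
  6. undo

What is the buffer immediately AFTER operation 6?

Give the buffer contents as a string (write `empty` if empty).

After op 1 (type): buf='one' undo_depth=1 redo_depth=0
After op 2 (delete): buf='o' undo_depth=2 redo_depth=0
After op 3 (delete): buf='(empty)' undo_depth=3 redo_depth=0
After op 4 (undo): buf='o' undo_depth=2 redo_depth=1
After op 5 (type): buf='odog' undo_depth=3 redo_depth=0
After op 6 (undo): buf='o' undo_depth=2 redo_depth=1

Answer: o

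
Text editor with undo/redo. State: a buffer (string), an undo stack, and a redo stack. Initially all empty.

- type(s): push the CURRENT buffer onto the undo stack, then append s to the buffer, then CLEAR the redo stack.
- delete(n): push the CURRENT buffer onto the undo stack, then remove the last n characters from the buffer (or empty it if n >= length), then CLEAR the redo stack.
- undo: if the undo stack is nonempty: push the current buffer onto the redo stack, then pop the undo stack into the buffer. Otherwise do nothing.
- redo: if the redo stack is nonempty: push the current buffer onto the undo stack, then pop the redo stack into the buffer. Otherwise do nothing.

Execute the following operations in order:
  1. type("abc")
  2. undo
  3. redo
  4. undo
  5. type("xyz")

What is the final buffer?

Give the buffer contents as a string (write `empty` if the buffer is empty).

After op 1 (type): buf='abc' undo_depth=1 redo_depth=0
After op 2 (undo): buf='(empty)' undo_depth=0 redo_depth=1
After op 3 (redo): buf='abc' undo_depth=1 redo_depth=0
After op 4 (undo): buf='(empty)' undo_depth=0 redo_depth=1
After op 5 (type): buf='xyz' undo_depth=1 redo_depth=0

Answer: xyz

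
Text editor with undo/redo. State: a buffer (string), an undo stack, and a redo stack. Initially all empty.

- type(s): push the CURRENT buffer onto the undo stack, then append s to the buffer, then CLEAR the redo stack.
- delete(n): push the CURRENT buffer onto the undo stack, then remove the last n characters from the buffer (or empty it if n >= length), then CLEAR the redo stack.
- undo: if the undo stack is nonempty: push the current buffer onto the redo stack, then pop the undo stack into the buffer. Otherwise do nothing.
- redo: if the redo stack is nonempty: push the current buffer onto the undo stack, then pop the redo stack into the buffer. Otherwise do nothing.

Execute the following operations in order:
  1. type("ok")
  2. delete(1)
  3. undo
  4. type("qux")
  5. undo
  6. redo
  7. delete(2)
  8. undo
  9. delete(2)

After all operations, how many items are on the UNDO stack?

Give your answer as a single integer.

After op 1 (type): buf='ok' undo_depth=1 redo_depth=0
After op 2 (delete): buf='o' undo_depth=2 redo_depth=0
After op 3 (undo): buf='ok' undo_depth=1 redo_depth=1
After op 4 (type): buf='okqux' undo_depth=2 redo_depth=0
After op 5 (undo): buf='ok' undo_depth=1 redo_depth=1
After op 6 (redo): buf='okqux' undo_depth=2 redo_depth=0
After op 7 (delete): buf='okq' undo_depth=3 redo_depth=0
After op 8 (undo): buf='okqux' undo_depth=2 redo_depth=1
After op 9 (delete): buf='okq' undo_depth=3 redo_depth=0

Answer: 3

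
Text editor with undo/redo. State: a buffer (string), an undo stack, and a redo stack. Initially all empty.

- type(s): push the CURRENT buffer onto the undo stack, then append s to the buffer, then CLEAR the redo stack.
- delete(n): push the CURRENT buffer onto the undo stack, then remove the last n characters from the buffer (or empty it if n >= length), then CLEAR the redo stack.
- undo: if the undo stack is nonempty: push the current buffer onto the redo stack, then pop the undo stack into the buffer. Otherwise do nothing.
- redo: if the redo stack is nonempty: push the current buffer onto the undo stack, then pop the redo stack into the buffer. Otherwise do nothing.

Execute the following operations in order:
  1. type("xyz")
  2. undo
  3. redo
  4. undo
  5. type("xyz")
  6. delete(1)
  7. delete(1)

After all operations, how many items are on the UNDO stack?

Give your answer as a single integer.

After op 1 (type): buf='xyz' undo_depth=1 redo_depth=0
After op 2 (undo): buf='(empty)' undo_depth=0 redo_depth=1
After op 3 (redo): buf='xyz' undo_depth=1 redo_depth=0
After op 4 (undo): buf='(empty)' undo_depth=0 redo_depth=1
After op 5 (type): buf='xyz' undo_depth=1 redo_depth=0
After op 6 (delete): buf='xy' undo_depth=2 redo_depth=0
After op 7 (delete): buf='x' undo_depth=3 redo_depth=0

Answer: 3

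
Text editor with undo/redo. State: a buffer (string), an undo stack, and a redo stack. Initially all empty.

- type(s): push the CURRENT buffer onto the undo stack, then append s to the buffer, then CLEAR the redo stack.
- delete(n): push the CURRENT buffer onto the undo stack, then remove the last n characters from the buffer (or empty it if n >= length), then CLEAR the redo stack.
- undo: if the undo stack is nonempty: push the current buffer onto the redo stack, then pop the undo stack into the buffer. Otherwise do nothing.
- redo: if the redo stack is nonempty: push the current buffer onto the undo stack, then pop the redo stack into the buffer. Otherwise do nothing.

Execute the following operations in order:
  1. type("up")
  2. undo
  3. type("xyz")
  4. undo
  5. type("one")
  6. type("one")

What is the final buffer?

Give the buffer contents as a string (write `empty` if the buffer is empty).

Answer: oneone

Derivation:
After op 1 (type): buf='up' undo_depth=1 redo_depth=0
After op 2 (undo): buf='(empty)' undo_depth=0 redo_depth=1
After op 3 (type): buf='xyz' undo_depth=1 redo_depth=0
After op 4 (undo): buf='(empty)' undo_depth=0 redo_depth=1
After op 5 (type): buf='one' undo_depth=1 redo_depth=0
After op 6 (type): buf='oneone' undo_depth=2 redo_depth=0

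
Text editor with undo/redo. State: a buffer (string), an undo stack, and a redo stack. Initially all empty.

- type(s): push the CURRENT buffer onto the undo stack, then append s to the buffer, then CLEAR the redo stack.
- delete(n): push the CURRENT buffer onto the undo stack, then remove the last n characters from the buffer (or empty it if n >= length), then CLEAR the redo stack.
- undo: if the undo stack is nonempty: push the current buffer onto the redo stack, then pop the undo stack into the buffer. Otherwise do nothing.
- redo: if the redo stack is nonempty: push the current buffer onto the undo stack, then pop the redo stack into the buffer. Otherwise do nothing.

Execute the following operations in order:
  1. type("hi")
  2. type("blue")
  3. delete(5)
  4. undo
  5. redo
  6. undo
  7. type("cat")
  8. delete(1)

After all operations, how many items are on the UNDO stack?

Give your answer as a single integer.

Answer: 4

Derivation:
After op 1 (type): buf='hi' undo_depth=1 redo_depth=0
After op 2 (type): buf='hiblue' undo_depth=2 redo_depth=0
After op 3 (delete): buf='h' undo_depth=3 redo_depth=0
After op 4 (undo): buf='hiblue' undo_depth=2 redo_depth=1
After op 5 (redo): buf='h' undo_depth=3 redo_depth=0
After op 6 (undo): buf='hiblue' undo_depth=2 redo_depth=1
After op 7 (type): buf='hibluecat' undo_depth=3 redo_depth=0
After op 8 (delete): buf='hiblueca' undo_depth=4 redo_depth=0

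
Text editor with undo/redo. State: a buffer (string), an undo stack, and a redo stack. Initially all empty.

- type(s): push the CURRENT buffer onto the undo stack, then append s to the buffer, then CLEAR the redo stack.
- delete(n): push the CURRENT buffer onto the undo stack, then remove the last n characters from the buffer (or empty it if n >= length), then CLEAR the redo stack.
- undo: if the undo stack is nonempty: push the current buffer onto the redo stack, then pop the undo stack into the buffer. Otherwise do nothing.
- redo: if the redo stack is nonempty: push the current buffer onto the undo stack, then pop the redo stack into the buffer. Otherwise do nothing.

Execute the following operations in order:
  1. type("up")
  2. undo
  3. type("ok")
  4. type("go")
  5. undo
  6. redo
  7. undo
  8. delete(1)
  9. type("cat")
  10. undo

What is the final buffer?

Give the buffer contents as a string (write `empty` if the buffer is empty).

After op 1 (type): buf='up' undo_depth=1 redo_depth=0
After op 2 (undo): buf='(empty)' undo_depth=0 redo_depth=1
After op 3 (type): buf='ok' undo_depth=1 redo_depth=0
After op 4 (type): buf='okgo' undo_depth=2 redo_depth=0
After op 5 (undo): buf='ok' undo_depth=1 redo_depth=1
After op 6 (redo): buf='okgo' undo_depth=2 redo_depth=0
After op 7 (undo): buf='ok' undo_depth=1 redo_depth=1
After op 8 (delete): buf='o' undo_depth=2 redo_depth=0
After op 9 (type): buf='ocat' undo_depth=3 redo_depth=0
After op 10 (undo): buf='o' undo_depth=2 redo_depth=1

Answer: o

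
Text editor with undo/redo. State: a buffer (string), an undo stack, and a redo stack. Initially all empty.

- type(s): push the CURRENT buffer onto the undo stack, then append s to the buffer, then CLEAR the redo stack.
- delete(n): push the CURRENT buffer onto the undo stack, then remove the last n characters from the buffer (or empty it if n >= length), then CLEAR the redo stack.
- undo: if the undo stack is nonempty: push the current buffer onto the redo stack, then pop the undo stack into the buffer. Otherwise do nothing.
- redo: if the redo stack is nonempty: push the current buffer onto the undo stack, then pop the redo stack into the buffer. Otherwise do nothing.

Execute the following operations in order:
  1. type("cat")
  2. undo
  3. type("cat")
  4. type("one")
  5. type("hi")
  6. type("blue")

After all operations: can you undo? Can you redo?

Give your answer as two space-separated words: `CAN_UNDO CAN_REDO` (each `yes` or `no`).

After op 1 (type): buf='cat' undo_depth=1 redo_depth=0
After op 2 (undo): buf='(empty)' undo_depth=0 redo_depth=1
After op 3 (type): buf='cat' undo_depth=1 redo_depth=0
After op 4 (type): buf='catone' undo_depth=2 redo_depth=0
After op 5 (type): buf='catonehi' undo_depth=3 redo_depth=0
After op 6 (type): buf='catonehiblue' undo_depth=4 redo_depth=0

Answer: yes no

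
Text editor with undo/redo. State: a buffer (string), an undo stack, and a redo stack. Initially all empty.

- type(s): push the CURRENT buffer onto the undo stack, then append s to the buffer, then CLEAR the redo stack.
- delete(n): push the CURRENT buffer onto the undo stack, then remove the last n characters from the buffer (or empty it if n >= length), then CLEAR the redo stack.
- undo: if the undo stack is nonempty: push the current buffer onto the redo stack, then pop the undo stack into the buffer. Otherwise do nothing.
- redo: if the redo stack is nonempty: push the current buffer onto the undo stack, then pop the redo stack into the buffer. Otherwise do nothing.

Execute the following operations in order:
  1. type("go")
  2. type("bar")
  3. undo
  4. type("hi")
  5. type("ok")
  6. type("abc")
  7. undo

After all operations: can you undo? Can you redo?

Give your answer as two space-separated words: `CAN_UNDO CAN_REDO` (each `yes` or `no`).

After op 1 (type): buf='go' undo_depth=1 redo_depth=0
After op 2 (type): buf='gobar' undo_depth=2 redo_depth=0
After op 3 (undo): buf='go' undo_depth=1 redo_depth=1
After op 4 (type): buf='gohi' undo_depth=2 redo_depth=0
After op 5 (type): buf='gohiok' undo_depth=3 redo_depth=0
After op 6 (type): buf='gohiokabc' undo_depth=4 redo_depth=0
After op 7 (undo): buf='gohiok' undo_depth=3 redo_depth=1

Answer: yes yes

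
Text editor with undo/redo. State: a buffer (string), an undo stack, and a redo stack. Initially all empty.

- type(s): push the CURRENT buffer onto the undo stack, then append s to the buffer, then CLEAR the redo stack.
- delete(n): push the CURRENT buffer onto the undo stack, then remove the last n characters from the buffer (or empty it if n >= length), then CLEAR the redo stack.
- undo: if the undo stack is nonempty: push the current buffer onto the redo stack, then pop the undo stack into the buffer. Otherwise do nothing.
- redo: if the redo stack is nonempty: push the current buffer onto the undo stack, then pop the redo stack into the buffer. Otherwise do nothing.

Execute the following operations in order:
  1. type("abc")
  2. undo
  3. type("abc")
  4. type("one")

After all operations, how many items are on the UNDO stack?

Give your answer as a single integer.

Answer: 2

Derivation:
After op 1 (type): buf='abc' undo_depth=1 redo_depth=0
After op 2 (undo): buf='(empty)' undo_depth=0 redo_depth=1
After op 3 (type): buf='abc' undo_depth=1 redo_depth=0
After op 4 (type): buf='abcone' undo_depth=2 redo_depth=0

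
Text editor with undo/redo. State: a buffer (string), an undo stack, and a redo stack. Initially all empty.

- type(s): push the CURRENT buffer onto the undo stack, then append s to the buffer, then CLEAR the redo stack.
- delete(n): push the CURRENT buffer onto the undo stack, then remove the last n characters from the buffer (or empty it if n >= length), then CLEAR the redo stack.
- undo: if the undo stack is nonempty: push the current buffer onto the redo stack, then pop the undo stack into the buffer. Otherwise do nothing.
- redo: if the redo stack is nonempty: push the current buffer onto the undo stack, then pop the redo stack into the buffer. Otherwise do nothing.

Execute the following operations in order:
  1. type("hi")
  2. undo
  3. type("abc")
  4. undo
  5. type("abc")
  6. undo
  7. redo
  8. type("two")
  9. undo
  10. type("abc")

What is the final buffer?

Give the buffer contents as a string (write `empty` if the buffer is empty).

After op 1 (type): buf='hi' undo_depth=1 redo_depth=0
After op 2 (undo): buf='(empty)' undo_depth=0 redo_depth=1
After op 3 (type): buf='abc' undo_depth=1 redo_depth=0
After op 4 (undo): buf='(empty)' undo_depth=0 redo_depth=1
After op 5 (type): buf='abc' undo_depth=1 redo_depth=0
After op 6 (undo): buf='(empty)' undo_depth=0 redo_depth=1
After op 7 (redo): buf='abc' undo_depth=1 redo_depth=0
After op 8 (type): buf='abctwo' undo_depth=2 redo_depth=0
After op 9 (undo): buf='abc' undo_depth=1 redo_depth=1
After op 10 (type): buf='abcabc' undo_depth=2 redo_depth=0

Answer: abcabc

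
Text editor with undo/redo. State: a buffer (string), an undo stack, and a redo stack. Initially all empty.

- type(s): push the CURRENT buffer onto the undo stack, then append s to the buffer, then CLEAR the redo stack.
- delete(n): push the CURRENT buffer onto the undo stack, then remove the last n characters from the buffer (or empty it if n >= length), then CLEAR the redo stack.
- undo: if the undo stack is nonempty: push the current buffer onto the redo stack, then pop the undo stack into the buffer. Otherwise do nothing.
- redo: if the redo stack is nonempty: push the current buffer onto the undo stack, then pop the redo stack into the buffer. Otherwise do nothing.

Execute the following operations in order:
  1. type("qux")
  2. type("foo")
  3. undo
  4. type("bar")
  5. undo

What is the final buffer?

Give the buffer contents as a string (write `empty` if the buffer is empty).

After op 1 (type): buf='qux' undo_depth=1 redo_depth=0
After op 2 (type): buf='quxfoo' undo_depth=2 redo_depth=0
After op 3 (undo): buf='qux' undo_depth=1 redo_depth=1
After op 4 (type): buf='quxbar' undo_depth=2 redo_depth=0
After op 5 (undo): buf='qux' undo_depth=1 redo_depth=1

Answer: qux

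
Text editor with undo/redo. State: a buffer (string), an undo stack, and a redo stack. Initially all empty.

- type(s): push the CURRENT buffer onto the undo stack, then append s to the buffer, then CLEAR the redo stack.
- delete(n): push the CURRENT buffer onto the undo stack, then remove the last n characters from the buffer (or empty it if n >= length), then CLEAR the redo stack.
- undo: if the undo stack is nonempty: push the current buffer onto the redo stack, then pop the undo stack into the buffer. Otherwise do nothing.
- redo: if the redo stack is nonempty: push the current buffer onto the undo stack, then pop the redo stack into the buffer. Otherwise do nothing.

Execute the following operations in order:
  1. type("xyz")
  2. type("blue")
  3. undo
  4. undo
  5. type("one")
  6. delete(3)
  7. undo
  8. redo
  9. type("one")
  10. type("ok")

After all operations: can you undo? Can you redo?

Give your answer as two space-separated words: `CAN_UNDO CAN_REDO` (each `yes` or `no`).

Answer: yes no

Derivation:
After op 1 (type): buf='xyz' undo_depth=1 redo_depth=0
After op 2 (type): buf='xyzblue' undo_depth=2 redo_depth=0
After op 3 (undo): buf='xyz' undo_depth=1 redo_depth=1
After op 4 (undo): buf='(empty)' undo_depth=0 redo_depth=2
After op 5 (type): buf='one' undo_depth=1 redo_depth=0
After op 6 (delete): buf='(empty)' undo_depth=2 redo_depth=0
After op 7 (undo): buf='one' undo_depth=1 redo_depth=1
After op 8 (redo): buf='(empty)' undo_depth=2 redo_depth=0
After op 9 (type): buf='one' undo_depth=3 redo_depth=0
After op 10 (type): buf='oneok' undo_depth=4 redo_depth=0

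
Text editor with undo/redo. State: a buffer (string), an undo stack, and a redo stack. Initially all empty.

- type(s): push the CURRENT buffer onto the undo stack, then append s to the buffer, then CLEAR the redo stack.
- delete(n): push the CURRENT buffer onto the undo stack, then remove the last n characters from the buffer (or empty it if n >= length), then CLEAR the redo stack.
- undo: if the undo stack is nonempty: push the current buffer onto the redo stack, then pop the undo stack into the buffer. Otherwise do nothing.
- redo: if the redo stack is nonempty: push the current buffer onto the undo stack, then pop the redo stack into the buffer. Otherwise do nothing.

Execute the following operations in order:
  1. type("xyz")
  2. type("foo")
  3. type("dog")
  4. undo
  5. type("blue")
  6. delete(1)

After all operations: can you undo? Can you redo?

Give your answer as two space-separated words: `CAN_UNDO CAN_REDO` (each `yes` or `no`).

After op 1 (type): buf='xyz' undo_depth=1 redo_depth=0
After op 2 (type): buf='xyzfoo' undo_depth=2 redo_depth=0
After op 3 (type): buf='xyzfoodog' undo_depth=3 redo_depth=0
After op 4 (undo): buf='xyzfoo' undo_depth=2 redo_depth=1
After op 5 (type): buf='xyzfooblue' undo_depth=3 redo_depth=0
After op 6 (delete): buf='xyzfooblu' undo_depth=4 redo_depth=0

Answer: yes no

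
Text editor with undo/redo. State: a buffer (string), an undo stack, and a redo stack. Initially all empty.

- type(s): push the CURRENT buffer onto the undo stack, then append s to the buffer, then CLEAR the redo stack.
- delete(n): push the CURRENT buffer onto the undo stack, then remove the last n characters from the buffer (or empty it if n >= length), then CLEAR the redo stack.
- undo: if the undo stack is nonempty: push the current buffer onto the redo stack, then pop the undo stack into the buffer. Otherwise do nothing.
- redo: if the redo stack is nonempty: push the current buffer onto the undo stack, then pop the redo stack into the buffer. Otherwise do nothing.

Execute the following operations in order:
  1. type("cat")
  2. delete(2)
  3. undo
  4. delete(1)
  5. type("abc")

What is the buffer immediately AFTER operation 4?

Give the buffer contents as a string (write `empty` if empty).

After op 1 (type): buf='cat' undo_depth=1 redo_depth=0
After op 2 (delete): buf='c' undo_depth=2 redo_depth=0
After op 3 (undo): buf='cat' undo_depth=1 redo_depth=1
After op 4 (delete): buf='ca' undo_depth=2 redo_depth=0

Answer: ca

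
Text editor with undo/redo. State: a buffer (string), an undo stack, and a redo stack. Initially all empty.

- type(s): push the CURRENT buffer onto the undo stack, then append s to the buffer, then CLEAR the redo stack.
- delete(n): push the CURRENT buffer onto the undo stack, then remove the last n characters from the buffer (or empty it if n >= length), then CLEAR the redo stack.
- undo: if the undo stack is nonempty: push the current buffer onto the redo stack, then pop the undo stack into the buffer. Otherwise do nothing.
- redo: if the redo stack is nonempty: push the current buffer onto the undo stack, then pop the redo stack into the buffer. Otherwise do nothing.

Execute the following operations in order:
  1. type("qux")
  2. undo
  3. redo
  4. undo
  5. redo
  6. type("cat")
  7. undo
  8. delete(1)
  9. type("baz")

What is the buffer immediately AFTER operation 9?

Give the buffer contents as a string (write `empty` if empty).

After op 1 (type): buf='qux' undo_depth=1 redo_depth=0
After op 2 (undo): buf='(empty)' undo_depth=0 redo_depth=1
After op 3 (redo): buf='qux' undo_depth=1 redo_depth=0
After op 4 (undo): buf='(empty)' undo_depth=0 redo_depth=1
After op 5 (redo): buf='qux' undo_depth=1 redo_depth=0
After op 6 (type): buf='quxcat' undo_depth=2 redo_depth=0
After op 7 (undo): buf='qux' undo_depth=1 redo_depth=1
After op 8 (delete): buf='qu' undo_depth=2 redo_depth=0
After op 9 (type): buf='qubaz' undo_depth=3 redo_depth=0

Answer: qubaz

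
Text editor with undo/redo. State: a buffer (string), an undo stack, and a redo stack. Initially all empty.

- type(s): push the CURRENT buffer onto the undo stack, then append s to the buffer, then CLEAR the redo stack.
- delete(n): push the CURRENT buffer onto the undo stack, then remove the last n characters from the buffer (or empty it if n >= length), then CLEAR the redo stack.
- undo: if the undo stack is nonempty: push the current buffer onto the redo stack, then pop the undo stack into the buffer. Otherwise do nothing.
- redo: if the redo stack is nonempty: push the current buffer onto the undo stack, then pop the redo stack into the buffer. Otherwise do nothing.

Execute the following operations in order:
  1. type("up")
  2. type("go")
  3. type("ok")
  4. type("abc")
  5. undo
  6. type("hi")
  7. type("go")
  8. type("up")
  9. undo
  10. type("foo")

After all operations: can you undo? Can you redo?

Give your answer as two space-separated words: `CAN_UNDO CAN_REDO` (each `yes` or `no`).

After op 1 (type): buf='up' undo_depth=1 redo_depth=0
After op 2 (type): buf='upgo' undo_depth=2 redo_depth=0
After op 3 (type): buf='upgook' undo_depth=3 redo_depth=0
After op 4 (type): buf='upgookabc' undo_depth=4 redo_depth=0
After op 5 (undo): buf='upgook' undo_depth=3 redo_depth=1
After op 6 (type): buf='upgookhi' undo_depth=4 redo_depth=0
After op 7 (type): buf='upgookhigo' undo_depth=5 redo_depth=0
After op 8 (type): buf='upgookhigoup' undo_depth=6 redo_depth=0
After op 9 (undo): buf='upgookhigo' undo_depth=5 redo_depth=1
After op 10 (type): buf='upgookhigofoo' undo_depth=6 redo_depth=0

Answer: yes no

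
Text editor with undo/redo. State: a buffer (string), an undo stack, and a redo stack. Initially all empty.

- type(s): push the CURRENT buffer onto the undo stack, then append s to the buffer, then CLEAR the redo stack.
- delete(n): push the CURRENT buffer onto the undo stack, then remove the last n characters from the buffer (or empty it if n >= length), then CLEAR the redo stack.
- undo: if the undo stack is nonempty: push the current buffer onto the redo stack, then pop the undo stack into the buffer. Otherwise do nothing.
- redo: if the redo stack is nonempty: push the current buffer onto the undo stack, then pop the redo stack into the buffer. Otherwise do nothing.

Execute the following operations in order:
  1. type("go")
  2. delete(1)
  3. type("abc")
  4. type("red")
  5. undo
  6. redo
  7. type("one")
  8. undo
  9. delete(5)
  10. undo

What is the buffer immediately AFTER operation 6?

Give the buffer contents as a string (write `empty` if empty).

Answer: gabcred

Derivation:
After op 1 (type): buf='go' undo_depth=1 redo_depth=0
After op 2 (delete): buf='g' undo_depth=2 redo_depth=0
After op 3 (type): buf='gabc' undo_depth=3 redo_depth=0
After op 4 (type): buf='gabcred' undo_depth=4 redo_depth=0
After op 5 (undo): buf='gabc' undo_depth=3 redo_depth=1
After op 6 (redo): buf='gabcred' undo_depth=4 redo_depth=0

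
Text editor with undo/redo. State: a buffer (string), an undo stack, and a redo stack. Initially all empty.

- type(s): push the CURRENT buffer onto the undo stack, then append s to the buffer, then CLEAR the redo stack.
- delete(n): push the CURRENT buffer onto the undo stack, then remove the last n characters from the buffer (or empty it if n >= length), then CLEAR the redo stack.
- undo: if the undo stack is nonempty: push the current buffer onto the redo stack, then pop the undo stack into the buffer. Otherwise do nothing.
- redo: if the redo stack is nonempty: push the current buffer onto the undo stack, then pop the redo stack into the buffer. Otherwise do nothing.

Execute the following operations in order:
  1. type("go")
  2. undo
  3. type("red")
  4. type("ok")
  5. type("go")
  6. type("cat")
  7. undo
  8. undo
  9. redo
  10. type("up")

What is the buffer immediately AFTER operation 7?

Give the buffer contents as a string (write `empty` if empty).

After op 1 (type): buf='go' undo_depth=1 redo_depth=0
After op 2 (undo): buf='(empty)' undo_depth=0 redo_depth=1
After op 3 (type): buf='red' undo_depth=1 redo_depth=0
After op 4 (type): buf='redok' undo_depth=2 redo_depth=0
After op 5 (type): buf='redokgo' undo_depth=3 redo_depth=0
After op 6 (type): buf='redokgocat' undo_depth=4 redo_depth=0
After op 7 (undo): buf='redokgo' undo_depth=3 redo_depth=1

Answer: redokgo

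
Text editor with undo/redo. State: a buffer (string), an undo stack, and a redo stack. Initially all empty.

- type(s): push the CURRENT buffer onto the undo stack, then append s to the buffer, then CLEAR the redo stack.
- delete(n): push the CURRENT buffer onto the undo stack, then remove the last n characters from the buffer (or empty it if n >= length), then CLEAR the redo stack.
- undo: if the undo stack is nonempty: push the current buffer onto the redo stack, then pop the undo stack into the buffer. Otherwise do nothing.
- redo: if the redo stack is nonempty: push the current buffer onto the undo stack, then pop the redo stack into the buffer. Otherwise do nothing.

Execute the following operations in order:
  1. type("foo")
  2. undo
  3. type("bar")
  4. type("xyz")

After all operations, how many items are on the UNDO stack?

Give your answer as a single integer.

Answer: 2

Derivation:
After op 1 (type): buf='foo' undo_depth=1 redo_depth=0
After op 2 (undo): buf='(empty)' undo_depth=0 redo_depth=1
After op 3 (type): buf='bar' undo_depth=1 redo_depth=0
After op 4 (type): buf='barxyz' undo_depth=2 redo_depth=0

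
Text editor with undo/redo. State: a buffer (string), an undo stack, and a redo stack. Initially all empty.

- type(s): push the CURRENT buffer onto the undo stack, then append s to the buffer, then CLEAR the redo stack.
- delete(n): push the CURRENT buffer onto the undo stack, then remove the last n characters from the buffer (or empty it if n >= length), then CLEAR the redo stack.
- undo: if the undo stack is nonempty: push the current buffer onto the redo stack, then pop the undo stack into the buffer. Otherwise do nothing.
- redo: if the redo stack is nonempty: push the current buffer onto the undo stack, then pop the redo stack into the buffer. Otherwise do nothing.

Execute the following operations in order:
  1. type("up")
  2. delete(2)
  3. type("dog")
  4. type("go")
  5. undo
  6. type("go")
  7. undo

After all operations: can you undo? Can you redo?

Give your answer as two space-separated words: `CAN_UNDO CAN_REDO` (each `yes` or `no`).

Answer: yes yes

Derivation:
After op 1 (type): buf='up' undo_depth=1 redo_depth=0
After op 2 (delete): buf='(empty)' undo_depth=2 redo_depth=0
After op 3 (type): buf='dog' undo_depth=3 redo_depth=0
After op 4 (type): buf='doggo' undo_depth=4 redo_depth=0
After op 5 (undo): buf='dog' undo_depth=3 redo_depth=1
After op 6 (type): buf='doggo' undo_depth=4 redo_depth=0
After op 7 (undo): buf='dog' undo_depth=3 redo_depth=1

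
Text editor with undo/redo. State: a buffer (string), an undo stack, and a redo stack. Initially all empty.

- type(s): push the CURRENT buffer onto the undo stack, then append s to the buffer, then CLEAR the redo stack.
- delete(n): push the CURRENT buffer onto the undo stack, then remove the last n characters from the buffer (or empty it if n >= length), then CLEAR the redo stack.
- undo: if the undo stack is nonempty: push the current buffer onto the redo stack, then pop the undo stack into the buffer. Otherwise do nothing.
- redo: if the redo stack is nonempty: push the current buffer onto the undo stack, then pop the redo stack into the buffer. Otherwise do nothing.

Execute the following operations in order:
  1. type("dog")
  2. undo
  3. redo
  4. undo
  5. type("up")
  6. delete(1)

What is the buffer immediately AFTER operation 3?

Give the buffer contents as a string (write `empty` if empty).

Answer: dog

Derivation:
After op 1 (type): buf='dog' undo_depth=1 redo_depth=0
After op 2 (undo): buf='(empty)' undo_depth=0 redo_depth=1
After op 3 (redo): buf='dog' undo_depth=1 redo_depth=0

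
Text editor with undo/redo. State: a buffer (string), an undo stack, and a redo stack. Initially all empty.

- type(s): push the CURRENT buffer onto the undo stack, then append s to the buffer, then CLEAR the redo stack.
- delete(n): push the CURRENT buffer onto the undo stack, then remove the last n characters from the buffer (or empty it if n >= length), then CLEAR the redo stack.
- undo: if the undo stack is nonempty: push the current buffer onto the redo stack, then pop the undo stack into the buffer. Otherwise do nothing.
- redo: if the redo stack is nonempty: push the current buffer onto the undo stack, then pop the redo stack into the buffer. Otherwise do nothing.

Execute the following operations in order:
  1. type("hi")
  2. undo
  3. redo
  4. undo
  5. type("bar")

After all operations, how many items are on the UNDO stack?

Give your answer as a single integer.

Answer: 1

Derivation:
After op 1 (type): buf='hi' undo_depth=1 redo_depth=0
After op 2 (undo): buf='(empty)' undo_depth=0 redo_depth=1
After op 3 (redo): buf='hi' undo_depth=1 redo_depth=0
After op 4 (undo): buf='(empty)' undo_depth=0 redo_depth=1
After op 5 (type): buf='bar' undo_depth=1 redo_depth=0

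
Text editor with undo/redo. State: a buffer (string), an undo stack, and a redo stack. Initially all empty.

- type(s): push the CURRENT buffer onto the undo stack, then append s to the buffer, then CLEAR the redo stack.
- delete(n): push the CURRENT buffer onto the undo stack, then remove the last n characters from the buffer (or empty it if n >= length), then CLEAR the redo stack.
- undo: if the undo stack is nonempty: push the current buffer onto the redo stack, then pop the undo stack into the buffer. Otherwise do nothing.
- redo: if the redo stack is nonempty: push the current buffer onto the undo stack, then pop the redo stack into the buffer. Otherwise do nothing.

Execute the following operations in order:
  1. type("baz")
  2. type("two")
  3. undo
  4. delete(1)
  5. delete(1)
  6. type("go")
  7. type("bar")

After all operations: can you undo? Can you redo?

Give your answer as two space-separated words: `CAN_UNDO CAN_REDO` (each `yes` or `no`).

Answer: yes no

Derivation:
After op 1 (type): buf='baz' undo_depth=1 redo_depth=0
After op 2 (type): buf='baztwo' undo_depth=2 redo_depth=0
After op 3 (undo): buf='baz' undo_depth=1 redo_depth=1
After op 4 (delete): buf='ba' undo_depth=2 redo_depth=0
After op 5 (delete): buf='b' undo_depth=3 redo_depth=0
After op 6 (type): buf='bgo' undo_depth=4 redo_depth=0
After op 7 (type): buf='bgobar' undo_depth=5 redo_depth=0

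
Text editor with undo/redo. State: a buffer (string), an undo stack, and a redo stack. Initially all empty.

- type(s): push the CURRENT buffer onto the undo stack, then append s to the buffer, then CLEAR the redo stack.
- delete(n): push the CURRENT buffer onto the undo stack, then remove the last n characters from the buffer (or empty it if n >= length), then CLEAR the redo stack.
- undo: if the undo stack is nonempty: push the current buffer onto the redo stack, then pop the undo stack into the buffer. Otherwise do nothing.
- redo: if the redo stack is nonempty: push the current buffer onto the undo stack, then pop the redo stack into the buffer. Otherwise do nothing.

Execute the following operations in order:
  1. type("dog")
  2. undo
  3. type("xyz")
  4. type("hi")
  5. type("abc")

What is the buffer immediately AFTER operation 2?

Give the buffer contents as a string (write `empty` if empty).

After op 1 (type): buf='dog' undo_depth=1 redo_depth=0
After op 2 (undo): buf='(empty)' undo_depth=0 redo_depth=1

Answer: empty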